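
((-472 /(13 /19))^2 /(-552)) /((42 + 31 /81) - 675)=135717228 /99588827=1.36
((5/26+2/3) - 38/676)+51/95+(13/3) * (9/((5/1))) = 440209/48165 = 9.14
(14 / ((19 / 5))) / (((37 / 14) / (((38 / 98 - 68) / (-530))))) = 6626 / 37259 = 0.18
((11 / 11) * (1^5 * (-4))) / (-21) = 4 / 21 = 0.19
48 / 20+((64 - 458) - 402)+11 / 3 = -11849 / 15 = -789.93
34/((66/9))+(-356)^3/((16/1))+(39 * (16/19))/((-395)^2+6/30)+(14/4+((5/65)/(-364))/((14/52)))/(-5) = -244061136702341656/86550428965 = -2819872.06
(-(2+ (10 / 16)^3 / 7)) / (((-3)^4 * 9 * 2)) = -2431 / 1741824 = -0.00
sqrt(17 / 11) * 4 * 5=20 * sqrt(187) / 11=24.86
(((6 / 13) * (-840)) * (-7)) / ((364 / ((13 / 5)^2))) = 252 / 5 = 50.40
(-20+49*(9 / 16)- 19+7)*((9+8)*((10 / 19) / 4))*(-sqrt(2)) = 6035*sqrt(2) / 608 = 14.04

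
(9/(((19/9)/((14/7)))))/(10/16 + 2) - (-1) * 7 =1363/133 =10.25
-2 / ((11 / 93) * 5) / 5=-186 / 275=-0.68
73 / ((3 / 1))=73 / 3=24.33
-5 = -5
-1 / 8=-0.12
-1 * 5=-5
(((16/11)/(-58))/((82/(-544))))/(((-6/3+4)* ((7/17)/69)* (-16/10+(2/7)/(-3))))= -9571680/1164031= -8.22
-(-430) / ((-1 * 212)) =-2.03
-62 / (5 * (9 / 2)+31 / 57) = -7068 / 2627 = -2.69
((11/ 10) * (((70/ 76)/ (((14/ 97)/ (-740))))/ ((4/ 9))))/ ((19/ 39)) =-69285645/ 2888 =-23990.87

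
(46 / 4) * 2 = 23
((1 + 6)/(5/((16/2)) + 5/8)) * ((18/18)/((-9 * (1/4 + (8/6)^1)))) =-112/285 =-0.39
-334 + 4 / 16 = -1335 / 4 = -333.75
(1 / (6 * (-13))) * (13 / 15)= -1 / 90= -0.01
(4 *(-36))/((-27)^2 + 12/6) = -144/731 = -0.20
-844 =-844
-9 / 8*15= -135 / 8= -16.88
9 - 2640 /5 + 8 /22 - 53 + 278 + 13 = -3087 /11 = -280.64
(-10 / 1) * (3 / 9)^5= -10 / 243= -0.04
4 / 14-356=-2490 / 7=-355.71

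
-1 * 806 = -806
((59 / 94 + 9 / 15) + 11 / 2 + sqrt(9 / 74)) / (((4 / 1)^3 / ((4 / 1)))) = 0.44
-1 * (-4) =4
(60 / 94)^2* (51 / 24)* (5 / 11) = 19125 / 48598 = 0.39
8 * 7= 56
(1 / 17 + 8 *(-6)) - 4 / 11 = -9033 / 187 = -48.30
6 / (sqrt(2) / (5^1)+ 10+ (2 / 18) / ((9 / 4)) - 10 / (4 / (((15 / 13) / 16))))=1680835665600 / 2762450094193 - 34062612480 * sqrt(2) / 2762450094193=0.59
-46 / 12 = -23 / 6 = -3.83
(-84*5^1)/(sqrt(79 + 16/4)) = -420*sqrt(83)/83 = -46.10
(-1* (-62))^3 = 238328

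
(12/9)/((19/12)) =16/19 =0.84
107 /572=0.19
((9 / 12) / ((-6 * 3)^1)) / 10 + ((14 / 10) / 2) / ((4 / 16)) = 671 / 240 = 2.80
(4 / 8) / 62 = 1 / 124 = 0.01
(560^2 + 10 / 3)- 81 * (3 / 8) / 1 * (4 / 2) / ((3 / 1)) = 313583.08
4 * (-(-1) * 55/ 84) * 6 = 110/ 7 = 15.71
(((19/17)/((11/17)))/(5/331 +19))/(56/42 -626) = -6289/43248172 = -0.00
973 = 973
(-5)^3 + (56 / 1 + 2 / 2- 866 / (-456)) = -15071 / 228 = -66.10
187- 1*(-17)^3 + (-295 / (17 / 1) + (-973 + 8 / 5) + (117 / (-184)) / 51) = 64299709 / 15640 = 4111.23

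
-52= -52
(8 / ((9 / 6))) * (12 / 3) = 64 / 3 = 21.33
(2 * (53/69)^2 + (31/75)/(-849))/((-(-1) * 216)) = 39730951/7275760200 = 0.01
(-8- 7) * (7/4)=-105/4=-26.25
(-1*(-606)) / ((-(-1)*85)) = 7.13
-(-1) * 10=10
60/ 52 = 15/ 13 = 1.15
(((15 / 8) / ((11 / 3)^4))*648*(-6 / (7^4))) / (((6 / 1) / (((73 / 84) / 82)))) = -2394765 / 80711382136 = -0.00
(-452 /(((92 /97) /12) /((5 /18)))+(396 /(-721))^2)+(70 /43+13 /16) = -39134414674037 /24677891952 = -1585.81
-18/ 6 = -3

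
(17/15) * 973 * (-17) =-281197/15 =-18746.47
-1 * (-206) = 206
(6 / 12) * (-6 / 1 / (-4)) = 3 / 4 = 0.75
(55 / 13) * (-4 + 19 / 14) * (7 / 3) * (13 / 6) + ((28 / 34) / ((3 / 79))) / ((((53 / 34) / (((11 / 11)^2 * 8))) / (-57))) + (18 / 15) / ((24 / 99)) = -15253093 / 2385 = -6395.43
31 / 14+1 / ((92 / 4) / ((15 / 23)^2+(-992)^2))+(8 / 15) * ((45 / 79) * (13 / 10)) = 2878928105573 / 67283510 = 42788.02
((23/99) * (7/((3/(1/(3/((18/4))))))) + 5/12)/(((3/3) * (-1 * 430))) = -0.00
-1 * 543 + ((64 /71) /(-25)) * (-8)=-542.71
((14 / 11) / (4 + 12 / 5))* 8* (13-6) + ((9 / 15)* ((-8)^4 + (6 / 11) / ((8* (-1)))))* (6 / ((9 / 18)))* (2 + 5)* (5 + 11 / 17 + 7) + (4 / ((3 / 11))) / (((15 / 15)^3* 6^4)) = 2610806.28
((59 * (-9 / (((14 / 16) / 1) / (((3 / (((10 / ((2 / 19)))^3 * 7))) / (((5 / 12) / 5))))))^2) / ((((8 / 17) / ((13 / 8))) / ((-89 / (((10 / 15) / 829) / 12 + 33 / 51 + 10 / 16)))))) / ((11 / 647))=-79976895407593921152 / 25060659695341995484375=-0.00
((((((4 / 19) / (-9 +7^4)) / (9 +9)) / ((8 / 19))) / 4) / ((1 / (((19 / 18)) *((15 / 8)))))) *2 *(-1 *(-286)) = 1045 / 317952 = 0.00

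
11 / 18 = 0.61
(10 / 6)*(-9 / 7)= -15 / 7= -2.14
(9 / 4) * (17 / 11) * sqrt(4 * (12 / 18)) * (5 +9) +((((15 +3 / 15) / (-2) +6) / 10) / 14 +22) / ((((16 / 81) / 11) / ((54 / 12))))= 357 * sqrt(6) / 11 +3857139 / 700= 5589.70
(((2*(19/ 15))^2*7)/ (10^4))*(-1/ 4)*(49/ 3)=-123823/ 6750000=-0.02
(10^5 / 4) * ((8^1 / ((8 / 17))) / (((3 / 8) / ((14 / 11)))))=47600000 / 33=1442424.24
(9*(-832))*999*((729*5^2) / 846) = -7574018400 / 47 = -161149327.66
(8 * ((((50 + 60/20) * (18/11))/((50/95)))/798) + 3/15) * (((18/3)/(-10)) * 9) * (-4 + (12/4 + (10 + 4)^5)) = -941239143/175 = -5378509.39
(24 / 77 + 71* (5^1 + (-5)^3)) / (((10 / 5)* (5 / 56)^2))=-146947584 / 275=-534354.85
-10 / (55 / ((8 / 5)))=-16 / 55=-0.29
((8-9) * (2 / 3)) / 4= -1 / 6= -0.17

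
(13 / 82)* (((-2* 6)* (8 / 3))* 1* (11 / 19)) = -2288 / 779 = -2.94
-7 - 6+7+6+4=4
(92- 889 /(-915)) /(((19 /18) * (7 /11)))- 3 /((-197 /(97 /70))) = 442494309 /3196522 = 138.43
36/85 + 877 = 877.42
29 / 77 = 0.38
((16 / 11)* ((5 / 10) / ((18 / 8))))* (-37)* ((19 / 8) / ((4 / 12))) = -2812 / 33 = -85.21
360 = 360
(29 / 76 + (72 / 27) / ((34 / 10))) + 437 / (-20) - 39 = -578339 / 9690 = -59.68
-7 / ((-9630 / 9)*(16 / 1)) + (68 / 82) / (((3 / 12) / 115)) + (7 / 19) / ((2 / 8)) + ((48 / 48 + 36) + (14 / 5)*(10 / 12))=16894819879 / 40009440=422.27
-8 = -8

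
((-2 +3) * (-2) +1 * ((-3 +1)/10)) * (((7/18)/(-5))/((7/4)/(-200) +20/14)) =8624/71559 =0.12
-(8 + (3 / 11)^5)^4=-2757663433477032682839601 / 672749994932560009201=-4099.09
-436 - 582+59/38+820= -7465/38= -196.45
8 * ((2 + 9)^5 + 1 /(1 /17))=1288544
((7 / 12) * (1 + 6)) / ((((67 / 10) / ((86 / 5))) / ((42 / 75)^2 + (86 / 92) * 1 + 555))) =33695441087 / 5778750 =5830.92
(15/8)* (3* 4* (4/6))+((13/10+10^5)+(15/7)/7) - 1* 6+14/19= 931105603/9310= 100011.34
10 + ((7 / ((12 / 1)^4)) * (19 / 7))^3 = 89161004489419 / 8916100448256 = 10.00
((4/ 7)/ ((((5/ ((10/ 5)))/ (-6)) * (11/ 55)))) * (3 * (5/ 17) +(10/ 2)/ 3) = -2080/ 119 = -17.48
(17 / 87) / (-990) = -17 / 86130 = -0.00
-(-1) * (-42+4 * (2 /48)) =-251 /6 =-41.83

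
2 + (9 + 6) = 17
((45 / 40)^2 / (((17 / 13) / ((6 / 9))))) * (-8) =-351 / 68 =-5.16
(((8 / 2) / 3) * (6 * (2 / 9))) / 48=0.04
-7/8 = -0.88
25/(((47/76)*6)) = 950/141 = 6.74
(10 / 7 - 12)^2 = 111.76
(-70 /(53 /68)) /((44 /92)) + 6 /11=-109162 /583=-187.24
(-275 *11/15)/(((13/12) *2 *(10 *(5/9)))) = -1089/65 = -16.75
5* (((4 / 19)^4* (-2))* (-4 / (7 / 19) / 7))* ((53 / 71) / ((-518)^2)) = 135680 / 1600717746341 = 0.00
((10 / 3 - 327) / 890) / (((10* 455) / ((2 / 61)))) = -971 / 370529250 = -0.00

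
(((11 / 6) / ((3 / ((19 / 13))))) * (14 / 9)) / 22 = 133 / 2106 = 0.06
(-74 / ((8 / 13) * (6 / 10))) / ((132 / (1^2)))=-1.52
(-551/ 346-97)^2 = 1163696769/ 119716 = 9720.48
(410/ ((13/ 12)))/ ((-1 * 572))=-1230/ 1859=-0.66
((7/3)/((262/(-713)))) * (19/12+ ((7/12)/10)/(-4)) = -1252741/125760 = -9.96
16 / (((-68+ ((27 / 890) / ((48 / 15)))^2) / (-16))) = 2076442624 / 551554343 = 3.76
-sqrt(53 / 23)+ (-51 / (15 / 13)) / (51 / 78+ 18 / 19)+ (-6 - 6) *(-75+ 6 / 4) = 3379136 / 3955 - sqrt(1219) / 23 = 852.88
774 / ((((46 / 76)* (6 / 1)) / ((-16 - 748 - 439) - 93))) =-6352992 / 23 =-276217.04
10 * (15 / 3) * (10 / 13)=500 / 13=38.46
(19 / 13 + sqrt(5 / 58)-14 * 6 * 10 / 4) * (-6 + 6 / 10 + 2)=708.03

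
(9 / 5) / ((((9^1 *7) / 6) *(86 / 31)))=93 / 1505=0.06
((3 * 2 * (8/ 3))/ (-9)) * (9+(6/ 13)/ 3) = -1904/ 117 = -16.27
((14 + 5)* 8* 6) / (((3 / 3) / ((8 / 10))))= 729.60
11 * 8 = 88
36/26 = 18/13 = 1.38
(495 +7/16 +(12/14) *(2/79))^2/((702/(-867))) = -5553974283550081/18319182336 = -303178.07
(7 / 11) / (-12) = -7 / 132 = -0.05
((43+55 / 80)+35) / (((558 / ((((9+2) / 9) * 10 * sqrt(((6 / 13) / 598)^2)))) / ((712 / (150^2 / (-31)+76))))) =-0.00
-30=-30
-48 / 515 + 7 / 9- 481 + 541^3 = 158339940.68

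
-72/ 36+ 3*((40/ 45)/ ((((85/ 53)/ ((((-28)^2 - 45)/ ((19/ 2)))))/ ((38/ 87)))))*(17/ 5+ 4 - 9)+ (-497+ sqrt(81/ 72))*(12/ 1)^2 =-7948929002/ 110925+ 108*sqrt(2) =-71507.66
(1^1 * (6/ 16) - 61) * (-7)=3395/ 8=424.38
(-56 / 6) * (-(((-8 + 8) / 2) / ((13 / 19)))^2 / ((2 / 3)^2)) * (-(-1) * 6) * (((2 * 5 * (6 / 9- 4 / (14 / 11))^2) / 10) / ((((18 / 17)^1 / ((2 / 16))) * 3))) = 0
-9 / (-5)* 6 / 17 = 54 / 85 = 0.64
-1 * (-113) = 113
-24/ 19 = -1.26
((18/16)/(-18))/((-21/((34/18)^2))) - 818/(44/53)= -294977437/299376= -985.31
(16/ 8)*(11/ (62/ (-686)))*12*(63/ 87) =-1901592/ 899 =-2115.23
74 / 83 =0.89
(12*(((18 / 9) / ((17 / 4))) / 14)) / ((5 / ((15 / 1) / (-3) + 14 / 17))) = -3408 / 10115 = -0.34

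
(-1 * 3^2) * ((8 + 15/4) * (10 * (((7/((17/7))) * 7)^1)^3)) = -85347878805/9826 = -8685922.94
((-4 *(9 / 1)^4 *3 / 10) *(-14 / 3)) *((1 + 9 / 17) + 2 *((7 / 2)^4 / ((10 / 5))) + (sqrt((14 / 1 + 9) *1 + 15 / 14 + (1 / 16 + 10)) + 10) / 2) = 6561 *sqrt(26761) / 10 + 1956168711 / 340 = 5860767.40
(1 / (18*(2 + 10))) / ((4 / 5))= 5 / 864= 0.01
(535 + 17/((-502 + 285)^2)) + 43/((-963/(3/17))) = 137474167997/256964673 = 534.99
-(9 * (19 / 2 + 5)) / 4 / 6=-87 / 16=-5.44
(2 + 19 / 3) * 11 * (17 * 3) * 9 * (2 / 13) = 84150 / 13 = 6473.08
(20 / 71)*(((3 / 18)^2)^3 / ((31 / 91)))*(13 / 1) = 5915 / 25672464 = 0.00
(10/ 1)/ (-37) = -0.27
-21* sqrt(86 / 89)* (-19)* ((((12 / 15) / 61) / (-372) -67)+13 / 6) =-489173601* sqrt(7654) / 1682990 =-25428.79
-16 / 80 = -1 / 5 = -0.20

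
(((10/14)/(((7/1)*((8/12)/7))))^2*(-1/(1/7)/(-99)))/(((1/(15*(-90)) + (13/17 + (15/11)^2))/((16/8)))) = 3155625/50996701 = 0.06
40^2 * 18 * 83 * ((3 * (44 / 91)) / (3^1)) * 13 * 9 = 946598400 / 7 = 135228342.86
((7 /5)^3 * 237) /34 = 81291 /4250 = 19.13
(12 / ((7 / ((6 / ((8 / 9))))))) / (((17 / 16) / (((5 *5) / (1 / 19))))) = 5173.11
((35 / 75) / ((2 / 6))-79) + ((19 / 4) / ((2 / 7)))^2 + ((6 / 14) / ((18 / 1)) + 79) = 1866913 / 6720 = 277.81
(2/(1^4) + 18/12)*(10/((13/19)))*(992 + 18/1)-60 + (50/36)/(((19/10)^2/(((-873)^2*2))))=2994316570/4693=638038.90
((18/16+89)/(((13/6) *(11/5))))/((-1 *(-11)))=1.72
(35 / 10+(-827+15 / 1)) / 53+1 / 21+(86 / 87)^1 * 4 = -726431 / 64554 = -11.25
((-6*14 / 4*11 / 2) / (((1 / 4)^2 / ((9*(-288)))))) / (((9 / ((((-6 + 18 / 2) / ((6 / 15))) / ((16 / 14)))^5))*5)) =5306778736875 / 4096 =1295600277.56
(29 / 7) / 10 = 29 / 70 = 0.41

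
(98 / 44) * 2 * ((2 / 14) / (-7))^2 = 1 / 539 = 0.00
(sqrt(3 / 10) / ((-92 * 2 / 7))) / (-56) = sqrt(30) / 14720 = 0.00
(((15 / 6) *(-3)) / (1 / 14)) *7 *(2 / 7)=-210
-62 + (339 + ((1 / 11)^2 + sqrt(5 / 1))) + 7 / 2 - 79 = sqrt(5) + 48765 / 242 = 203.74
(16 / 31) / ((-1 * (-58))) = 8 / 899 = 0.01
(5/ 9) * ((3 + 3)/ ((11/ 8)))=80/ 33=2.42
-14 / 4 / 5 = -7 / 10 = -0.70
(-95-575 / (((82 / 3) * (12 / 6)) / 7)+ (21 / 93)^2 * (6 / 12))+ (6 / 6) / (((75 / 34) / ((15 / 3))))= -393228019 / 2364060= -166.34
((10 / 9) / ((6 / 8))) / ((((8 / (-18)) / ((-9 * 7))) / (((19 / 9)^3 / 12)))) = 240065 / 1458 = 164.65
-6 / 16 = -3 / 8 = -0.38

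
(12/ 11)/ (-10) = -6/ 55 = -0.11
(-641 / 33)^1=-641 / 33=-19.42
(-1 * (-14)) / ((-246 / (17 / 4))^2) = 2023 / 484128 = 0.00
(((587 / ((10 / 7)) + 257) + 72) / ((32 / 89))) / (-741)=-658511 / 237120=-2.78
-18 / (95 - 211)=9 / 58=0.16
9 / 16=0.56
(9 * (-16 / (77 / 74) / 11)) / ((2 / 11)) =-5328 / 77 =-69.19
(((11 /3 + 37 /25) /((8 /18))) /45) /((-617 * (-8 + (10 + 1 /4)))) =-386 /2082375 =-0.00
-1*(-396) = 396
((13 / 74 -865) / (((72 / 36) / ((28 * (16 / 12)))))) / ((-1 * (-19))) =-1791916 / 2109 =-849.65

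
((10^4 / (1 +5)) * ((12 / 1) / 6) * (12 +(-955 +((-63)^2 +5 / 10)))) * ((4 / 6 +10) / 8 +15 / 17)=3419945000 / 153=22352581.70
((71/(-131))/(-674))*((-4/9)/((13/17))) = -2414/5165199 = -0.00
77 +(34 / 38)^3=533056 / 6859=77.72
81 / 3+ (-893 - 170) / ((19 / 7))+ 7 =-357.63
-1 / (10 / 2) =-1 / 5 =-0.20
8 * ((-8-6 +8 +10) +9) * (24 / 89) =2496 / 89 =28.04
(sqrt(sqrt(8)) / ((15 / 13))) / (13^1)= 2^(3 / 4) / 15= 0.11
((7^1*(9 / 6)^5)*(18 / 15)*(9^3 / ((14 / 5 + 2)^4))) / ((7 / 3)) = 37.54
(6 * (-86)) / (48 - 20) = -129 / 7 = -18.43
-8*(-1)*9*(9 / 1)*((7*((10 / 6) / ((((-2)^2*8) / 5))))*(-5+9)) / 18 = 525 / 2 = 262.50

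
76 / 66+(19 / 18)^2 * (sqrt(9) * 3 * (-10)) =-19627 / 198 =-99.13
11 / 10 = 1.10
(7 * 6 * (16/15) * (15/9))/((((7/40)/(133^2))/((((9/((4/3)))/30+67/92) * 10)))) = 4964240960/69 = 71945521.16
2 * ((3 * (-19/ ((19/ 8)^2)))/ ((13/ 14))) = -21.77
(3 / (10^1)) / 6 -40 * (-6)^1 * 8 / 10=3841 / 20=192.05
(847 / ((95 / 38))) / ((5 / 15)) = 5082 / 5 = 1016.40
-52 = -52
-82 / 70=-41 / 35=-1.17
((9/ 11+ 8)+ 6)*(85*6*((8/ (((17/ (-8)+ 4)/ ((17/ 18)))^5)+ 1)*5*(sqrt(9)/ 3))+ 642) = 57101.32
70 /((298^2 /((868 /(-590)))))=-1519 /1309859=-0.00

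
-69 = -69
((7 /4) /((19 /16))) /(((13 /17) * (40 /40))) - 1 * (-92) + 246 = 83962 /247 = 339.93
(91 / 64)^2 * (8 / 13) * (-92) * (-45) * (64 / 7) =94185 / 2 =47092.50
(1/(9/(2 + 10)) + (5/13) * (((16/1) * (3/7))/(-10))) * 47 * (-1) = -13724/273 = -50.27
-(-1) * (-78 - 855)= -933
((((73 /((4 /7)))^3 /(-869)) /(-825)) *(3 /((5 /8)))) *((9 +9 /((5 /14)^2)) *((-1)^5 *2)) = -265397900859 /119487500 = -2221.14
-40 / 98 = -20 / 49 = -0.41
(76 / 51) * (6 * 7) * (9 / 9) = 1064 / 17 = 62.59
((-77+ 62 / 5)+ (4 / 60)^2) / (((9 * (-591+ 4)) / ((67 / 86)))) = 11323 / 1188675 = 0.01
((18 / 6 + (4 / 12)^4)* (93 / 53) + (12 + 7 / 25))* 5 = 628417 / 7155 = 87.83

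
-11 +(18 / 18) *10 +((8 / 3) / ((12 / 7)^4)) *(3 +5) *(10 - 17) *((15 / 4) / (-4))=78851 / 5184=15.21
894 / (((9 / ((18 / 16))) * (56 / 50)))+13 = 12631 / 112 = 112.78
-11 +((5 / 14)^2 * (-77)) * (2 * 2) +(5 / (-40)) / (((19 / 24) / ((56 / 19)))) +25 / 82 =-10453161 / 207214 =-50.45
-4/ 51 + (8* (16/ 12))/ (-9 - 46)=-0.27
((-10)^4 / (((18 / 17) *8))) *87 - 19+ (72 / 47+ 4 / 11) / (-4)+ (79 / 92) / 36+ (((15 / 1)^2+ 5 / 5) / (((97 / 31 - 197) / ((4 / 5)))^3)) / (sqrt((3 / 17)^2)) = 596413882696089540533707 / 5807969315304750000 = 102688.88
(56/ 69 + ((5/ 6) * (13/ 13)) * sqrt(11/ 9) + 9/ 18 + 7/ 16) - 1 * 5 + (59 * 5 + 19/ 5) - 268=5 * sqrt(11)/ 18 + 152071/ 5520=28.47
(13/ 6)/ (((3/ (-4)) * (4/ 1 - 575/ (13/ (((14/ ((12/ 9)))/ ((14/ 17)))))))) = 1352/ 262053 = 0.01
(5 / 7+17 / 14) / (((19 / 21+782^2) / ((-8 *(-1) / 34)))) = 162 / 218314391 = 0.00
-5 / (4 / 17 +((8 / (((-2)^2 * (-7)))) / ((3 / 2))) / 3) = -5355 / 184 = -29.10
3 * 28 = 84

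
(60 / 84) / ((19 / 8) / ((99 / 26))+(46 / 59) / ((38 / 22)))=2219580 / 3340841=0.66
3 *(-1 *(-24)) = 72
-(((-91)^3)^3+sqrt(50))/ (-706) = -427929800129788411/ 706+5 * sqrt(2)/ 706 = -606132861373637.97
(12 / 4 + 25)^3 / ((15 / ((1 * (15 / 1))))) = 21952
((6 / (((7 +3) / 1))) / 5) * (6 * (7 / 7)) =18 / 25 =0.72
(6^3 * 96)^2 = 429981696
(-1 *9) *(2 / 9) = -2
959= 959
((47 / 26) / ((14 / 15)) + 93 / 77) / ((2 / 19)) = 239229 / 8008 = 29.87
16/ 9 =1.78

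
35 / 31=1.13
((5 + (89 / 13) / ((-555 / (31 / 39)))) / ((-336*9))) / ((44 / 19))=-13339577 / 18719981280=-0.00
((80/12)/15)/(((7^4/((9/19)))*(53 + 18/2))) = 2/1414189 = 0.00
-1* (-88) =88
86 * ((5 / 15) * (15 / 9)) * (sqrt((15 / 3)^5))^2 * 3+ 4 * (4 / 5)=6718798 / 15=447919.87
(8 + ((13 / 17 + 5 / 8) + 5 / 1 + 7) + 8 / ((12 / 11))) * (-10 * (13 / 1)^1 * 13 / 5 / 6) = -1980511 / 1224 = -1618.06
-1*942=-942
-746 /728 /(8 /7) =-373 /416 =-0.90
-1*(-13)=13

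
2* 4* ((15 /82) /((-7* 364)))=-15 /26117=-0.00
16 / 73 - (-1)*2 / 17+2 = 2900 / 1241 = 2.34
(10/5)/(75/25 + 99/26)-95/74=-12967/13098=-0.99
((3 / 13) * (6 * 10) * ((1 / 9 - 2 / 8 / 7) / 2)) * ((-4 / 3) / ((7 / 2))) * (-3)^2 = -1140 / 637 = -1.79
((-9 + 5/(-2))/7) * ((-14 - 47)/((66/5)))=7015/924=7.59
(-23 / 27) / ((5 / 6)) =-46 / 45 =-1.02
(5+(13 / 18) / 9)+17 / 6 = 641 / 81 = 7.91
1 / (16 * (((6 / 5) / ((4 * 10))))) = 25 / 12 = 2.08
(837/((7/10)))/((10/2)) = 1674/7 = 239.14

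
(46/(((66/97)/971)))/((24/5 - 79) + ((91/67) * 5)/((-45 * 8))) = -757263480/856163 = -884.49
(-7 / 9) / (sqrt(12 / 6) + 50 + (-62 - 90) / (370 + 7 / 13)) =-4027296203 / 256564714041 + 162424423 * sqrt(2) / 513129428082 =-0.02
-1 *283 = -283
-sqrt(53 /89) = -sqrt(4717) /89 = -0.77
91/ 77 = 1.18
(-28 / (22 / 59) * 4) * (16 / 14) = -3776 / 11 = -343.27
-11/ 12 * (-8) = 22/ 3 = 7.33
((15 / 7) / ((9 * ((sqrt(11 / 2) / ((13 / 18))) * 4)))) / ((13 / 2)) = 0.00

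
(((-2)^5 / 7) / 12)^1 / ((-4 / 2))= 4 / 21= 0.19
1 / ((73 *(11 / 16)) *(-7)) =-16 / 5621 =-0.00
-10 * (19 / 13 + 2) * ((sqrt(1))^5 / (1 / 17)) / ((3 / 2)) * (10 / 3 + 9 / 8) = -45475 / 26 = -1749.04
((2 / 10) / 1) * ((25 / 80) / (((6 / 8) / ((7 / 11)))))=7 / 132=0.05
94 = 94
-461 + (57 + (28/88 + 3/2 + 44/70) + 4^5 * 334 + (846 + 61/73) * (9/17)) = 342062.77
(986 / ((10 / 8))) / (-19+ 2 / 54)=-13311 / 320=-41.60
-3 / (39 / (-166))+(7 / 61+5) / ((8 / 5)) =12661 / 793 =15.97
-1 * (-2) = 2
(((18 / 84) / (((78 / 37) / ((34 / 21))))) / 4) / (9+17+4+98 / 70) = 3145 / 2400216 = 0.00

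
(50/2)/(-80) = -5/16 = -0.31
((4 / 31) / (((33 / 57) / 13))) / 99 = 988 / 33759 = 0.03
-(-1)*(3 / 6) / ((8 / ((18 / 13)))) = 9 / 104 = 0.09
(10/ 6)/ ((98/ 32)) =80/ 147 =0.54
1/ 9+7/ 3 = 22/ 9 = 2.44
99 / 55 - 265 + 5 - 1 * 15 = -1366 / 5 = -273.20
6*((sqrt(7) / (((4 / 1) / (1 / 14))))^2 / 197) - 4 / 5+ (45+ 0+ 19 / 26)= 44.93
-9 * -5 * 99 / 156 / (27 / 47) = 2585 / 52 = 49.71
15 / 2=7.50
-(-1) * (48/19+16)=352/19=18.53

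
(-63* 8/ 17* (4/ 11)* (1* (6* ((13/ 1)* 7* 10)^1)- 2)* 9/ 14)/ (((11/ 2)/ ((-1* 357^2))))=106061078592/ 121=876537839.60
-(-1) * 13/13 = 1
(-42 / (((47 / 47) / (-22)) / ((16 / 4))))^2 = 13660416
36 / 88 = 9 / 22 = 0.41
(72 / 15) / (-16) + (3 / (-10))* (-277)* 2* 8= 13293 / 10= 1329.30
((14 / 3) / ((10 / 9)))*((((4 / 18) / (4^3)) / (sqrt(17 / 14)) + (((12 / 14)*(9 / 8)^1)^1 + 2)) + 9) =7*sqrt(238) / 8160 + 201 / 4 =50.26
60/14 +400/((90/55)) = 15670/63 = 248.73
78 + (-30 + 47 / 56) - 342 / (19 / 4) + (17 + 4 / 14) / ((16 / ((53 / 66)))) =-22.29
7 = 7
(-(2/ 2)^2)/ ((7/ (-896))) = 128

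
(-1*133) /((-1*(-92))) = -133 /92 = -1.45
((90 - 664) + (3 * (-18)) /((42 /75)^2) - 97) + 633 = -20599 /98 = -210.19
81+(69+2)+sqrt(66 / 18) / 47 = 152.04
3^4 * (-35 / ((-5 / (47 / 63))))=423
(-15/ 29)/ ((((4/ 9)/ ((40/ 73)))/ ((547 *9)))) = -6646050/ 2117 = -3139.37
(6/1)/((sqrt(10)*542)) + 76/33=3*sqrt(10)/2710 + 76/33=2.31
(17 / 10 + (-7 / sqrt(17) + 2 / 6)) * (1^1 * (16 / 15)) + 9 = 2513 / 225 - 112 * sqrt(17) / 255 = 9.36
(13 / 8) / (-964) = -13 / 7712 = -0.00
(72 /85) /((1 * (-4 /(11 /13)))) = -198 /1105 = -0.18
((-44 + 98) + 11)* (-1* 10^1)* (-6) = 3900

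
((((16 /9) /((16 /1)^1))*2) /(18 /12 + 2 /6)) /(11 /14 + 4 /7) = 56 /627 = 0.09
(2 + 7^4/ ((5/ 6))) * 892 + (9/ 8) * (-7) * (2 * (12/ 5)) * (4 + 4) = 2571512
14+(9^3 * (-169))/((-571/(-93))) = -11449699/571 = -20052.01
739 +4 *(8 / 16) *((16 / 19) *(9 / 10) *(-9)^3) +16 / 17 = -589587 / 1615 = -365.07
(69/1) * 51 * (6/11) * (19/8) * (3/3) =200583/44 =4558.70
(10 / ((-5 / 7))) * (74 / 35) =-148 / 5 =-29.60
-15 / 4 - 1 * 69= -291 / 4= -72.75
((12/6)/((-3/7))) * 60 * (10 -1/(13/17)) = -2433.85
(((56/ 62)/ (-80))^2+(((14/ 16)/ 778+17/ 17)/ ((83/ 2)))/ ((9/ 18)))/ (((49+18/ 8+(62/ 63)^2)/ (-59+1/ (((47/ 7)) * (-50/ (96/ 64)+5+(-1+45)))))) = -374117315243679/ 6845958099224810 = -0.05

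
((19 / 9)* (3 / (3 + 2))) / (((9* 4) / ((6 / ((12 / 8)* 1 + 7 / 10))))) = 19 / 198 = 0.10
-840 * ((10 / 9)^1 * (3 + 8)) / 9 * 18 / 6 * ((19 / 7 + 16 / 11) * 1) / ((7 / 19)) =-813200 / 21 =-38723.81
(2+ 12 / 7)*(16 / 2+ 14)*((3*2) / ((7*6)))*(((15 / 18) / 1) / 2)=715 / 147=4.86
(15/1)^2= 225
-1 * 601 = -601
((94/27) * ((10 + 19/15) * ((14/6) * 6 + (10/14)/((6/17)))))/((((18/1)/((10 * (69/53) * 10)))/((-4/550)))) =-491798788/14875245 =-33.06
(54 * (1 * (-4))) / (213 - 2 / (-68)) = -7344 / 7243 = -1.01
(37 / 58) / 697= 37 / 40426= 0.00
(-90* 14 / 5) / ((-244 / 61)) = 63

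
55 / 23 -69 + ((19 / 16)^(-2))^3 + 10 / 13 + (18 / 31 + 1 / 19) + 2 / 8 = -112679298553287 / 1744273083956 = -64.60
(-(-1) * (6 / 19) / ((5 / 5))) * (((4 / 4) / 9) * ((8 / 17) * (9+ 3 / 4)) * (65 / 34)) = 1690 / 5491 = 0.31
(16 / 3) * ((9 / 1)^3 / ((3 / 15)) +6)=19472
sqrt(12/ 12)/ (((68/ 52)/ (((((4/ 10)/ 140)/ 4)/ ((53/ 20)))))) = 0.00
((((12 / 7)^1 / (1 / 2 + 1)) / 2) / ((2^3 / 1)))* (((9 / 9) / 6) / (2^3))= 1 / 672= 0.00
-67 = -67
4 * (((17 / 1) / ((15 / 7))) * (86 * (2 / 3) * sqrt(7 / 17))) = 4816 * sqrt(119) / 45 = 1167.47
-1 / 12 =-0.08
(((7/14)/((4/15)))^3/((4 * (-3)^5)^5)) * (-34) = 2125/8226356490141696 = 0.00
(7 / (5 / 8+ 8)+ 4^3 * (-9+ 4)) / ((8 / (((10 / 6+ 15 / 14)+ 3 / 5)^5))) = -466011142789338253 / 28180296900000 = -16536.77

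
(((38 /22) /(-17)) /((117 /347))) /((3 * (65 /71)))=-468103 /4266405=-0.11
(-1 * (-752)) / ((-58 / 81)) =-30456 / 29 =-1050.21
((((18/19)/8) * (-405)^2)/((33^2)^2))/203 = 18225/225881348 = 0.00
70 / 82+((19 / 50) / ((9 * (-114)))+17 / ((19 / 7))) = 14968021 / 2103300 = 7.12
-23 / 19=-1.21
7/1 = 7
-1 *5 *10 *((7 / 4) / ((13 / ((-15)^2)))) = -1514.42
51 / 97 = 0.53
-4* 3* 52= -624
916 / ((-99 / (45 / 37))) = -11.25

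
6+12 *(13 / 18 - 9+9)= 44 / 3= 14.67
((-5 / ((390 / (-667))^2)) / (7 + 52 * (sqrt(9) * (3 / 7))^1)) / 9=-0.02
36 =36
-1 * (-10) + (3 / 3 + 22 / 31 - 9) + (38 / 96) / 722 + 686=38942431 / 56544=688.71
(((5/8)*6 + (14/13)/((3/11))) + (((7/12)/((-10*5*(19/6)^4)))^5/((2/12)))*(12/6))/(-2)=-440874591040163044811921364272500729/114531950378460341370380346796875000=-3.85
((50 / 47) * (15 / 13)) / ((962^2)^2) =375 / 261644435425048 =0.00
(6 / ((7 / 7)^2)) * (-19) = -114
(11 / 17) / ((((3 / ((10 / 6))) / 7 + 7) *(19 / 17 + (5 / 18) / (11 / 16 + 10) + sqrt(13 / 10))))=88643206575 / 6874384651 -15501969945 *sqrt(130) / 13748769302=0.04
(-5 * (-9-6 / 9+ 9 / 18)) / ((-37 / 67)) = -18425 / 222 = -83.00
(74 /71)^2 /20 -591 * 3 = -44687096 /25205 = -1772.95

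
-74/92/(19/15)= -555/874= -0.64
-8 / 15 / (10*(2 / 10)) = -4 / 15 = -0.27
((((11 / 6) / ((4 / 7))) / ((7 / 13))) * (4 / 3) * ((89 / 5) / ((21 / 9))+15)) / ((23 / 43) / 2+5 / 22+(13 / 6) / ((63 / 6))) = 2060388 / 8035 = 256.43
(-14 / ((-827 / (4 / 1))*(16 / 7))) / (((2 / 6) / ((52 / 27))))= 1274 / 7443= 0.17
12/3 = 4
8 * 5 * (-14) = -560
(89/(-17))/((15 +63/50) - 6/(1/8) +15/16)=35600/209457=0.17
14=14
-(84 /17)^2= -7056 /289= -24.42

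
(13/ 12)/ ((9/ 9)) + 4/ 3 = 29/ 12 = 2.42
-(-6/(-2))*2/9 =-2/3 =-0.67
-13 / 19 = -0.68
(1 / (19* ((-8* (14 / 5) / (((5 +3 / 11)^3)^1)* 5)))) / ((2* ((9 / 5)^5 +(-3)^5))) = 76215625 / 495895237992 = 0.00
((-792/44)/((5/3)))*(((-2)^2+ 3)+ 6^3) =-12042/5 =-2408.40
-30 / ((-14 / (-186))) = -2790 / 7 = -398.57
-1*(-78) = 78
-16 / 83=-0.19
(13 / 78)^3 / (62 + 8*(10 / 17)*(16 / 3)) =17 / 319824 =0.00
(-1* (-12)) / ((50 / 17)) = 102 / 25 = 4.08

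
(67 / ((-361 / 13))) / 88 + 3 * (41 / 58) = 1928473 / 921272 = 2.09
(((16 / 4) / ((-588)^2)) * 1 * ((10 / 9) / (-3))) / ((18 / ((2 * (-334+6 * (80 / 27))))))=7115 / 47258883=0.00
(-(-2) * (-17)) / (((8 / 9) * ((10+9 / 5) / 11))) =-8415 / 236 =-35.66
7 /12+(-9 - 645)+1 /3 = -7837 /12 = -653.08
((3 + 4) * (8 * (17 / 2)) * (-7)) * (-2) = 6664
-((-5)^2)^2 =-625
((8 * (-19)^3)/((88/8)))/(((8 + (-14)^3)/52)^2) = -3211/1782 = -1.80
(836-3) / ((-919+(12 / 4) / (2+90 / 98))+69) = -119119 / 121403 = -0.98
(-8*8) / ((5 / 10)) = -128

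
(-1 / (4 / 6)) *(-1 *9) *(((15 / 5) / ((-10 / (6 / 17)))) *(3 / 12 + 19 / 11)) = -21141 / 7480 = -2.83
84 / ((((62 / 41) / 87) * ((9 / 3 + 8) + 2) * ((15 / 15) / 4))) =599256 / 403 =1486.99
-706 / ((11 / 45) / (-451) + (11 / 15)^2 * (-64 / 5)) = 3618250 / 35281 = 102.56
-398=-398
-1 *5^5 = -3125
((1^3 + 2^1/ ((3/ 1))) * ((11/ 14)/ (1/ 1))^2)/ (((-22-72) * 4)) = -605/ 221088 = -0.00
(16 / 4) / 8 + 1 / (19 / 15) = 49 / 38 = 1.29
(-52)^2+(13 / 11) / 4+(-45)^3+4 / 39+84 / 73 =-11076127825 / 125268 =-88419.45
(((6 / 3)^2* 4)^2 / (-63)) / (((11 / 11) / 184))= -47104 / 63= -747.68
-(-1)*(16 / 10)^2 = 2.56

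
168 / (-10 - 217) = -168 / 227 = -0.74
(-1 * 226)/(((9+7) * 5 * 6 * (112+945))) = -0.00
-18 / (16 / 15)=-16.88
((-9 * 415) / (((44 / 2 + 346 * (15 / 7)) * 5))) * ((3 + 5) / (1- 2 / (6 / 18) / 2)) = 5229 / 1336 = 3.91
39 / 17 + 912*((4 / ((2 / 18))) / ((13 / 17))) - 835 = 9304420 / 221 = 42101.45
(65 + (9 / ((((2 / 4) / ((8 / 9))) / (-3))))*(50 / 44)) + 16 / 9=1211 / 99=12.23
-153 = -153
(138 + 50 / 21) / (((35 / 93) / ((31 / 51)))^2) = 2722539908 / 7434525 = 366.20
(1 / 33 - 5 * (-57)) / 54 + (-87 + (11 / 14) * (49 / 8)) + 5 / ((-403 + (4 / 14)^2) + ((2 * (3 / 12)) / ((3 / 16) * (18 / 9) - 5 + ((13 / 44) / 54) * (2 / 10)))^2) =-680496605308926469 / 8846629073651952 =-76.92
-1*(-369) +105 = 474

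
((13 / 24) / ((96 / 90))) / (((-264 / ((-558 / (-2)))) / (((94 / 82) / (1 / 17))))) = -4829955 / 461824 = -10.46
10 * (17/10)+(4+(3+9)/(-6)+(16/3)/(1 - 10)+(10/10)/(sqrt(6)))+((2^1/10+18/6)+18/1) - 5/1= 35.02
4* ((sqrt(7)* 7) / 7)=4* sqrt(7)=10.58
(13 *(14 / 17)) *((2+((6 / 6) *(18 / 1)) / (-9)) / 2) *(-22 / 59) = 0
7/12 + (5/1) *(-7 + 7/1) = 7/12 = 0.58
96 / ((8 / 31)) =372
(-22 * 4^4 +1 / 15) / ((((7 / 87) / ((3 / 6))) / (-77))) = 26948801 / 10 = 2694880.10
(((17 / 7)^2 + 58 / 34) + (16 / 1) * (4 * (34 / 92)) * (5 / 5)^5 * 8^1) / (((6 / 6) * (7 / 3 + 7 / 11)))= 62219817 / 938791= 66.28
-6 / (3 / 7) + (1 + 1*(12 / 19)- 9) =-406 / 19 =-21.37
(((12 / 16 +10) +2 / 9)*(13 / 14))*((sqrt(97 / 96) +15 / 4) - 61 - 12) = -1422395 / 2016 +5135*sqrt(582) / 12096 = -695.31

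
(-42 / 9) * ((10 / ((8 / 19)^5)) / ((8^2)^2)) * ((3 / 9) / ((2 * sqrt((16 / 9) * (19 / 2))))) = -4561235 * sqrt(38) / 805306368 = -0.03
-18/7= -2.57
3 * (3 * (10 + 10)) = 180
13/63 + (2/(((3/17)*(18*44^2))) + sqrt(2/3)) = 75623/365904 + sqrt(6)/3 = 1.02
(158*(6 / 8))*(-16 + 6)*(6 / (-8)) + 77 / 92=40921 / 46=889.59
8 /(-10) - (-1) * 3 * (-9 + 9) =-0.80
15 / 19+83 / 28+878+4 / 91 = 6098513 / 6916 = 881.80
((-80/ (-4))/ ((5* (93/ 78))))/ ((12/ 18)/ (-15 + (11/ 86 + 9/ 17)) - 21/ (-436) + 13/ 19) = 4.89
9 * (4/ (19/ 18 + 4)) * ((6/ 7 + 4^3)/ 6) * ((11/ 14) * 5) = 1348380/ 4459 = 302.40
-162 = -162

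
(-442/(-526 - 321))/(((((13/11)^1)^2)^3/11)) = 5475734/2599051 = 2.11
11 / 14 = 0.79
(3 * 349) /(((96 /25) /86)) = 375175 /16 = 23448.44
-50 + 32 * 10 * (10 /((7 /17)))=54050 /7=7721.43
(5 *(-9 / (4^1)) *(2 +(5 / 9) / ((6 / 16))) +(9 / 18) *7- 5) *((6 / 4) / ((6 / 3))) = -30.50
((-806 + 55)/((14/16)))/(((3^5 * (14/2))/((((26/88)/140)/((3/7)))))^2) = -126919/17645116658400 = -0.00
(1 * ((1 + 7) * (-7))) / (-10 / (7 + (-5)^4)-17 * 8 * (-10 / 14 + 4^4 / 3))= 371616 / 76368457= 0.00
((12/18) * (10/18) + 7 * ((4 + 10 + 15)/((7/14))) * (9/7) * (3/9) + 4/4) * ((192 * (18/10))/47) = 60608/47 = 1289.53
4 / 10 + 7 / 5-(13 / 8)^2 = -269 / 320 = -0.84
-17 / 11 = -1.55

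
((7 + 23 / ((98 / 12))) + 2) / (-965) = -3 / 245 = -0.01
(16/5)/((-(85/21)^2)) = -7056/36125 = -0.20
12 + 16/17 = 220/17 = 12.94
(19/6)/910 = 19/5460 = 0.00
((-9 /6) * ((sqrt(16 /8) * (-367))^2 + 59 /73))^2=3480287198493681 /21316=163271120214.57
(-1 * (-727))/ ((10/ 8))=2908/ 5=581.60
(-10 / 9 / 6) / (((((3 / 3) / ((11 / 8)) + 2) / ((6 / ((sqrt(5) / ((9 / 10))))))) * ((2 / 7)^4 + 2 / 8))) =-52822 * sqrt(5) / 184875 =-0.64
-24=-24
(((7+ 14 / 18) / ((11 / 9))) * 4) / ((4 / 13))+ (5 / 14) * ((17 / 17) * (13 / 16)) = 204555 / 2464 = 83.02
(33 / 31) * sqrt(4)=66 / 31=2.13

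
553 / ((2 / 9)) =4977 / 2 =2488.50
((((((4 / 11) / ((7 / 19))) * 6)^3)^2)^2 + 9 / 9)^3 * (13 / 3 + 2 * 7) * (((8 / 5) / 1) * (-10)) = -42249767523076027308629975145533300330140376413531150057227472674828842981123502568822363894191440 / 22356029590150470590724704066112389639429365672820262185409652639353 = -1889860064494200687284853000000.00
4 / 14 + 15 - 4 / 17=1791 / 119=15.05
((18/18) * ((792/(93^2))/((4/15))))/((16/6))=495/3844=0.13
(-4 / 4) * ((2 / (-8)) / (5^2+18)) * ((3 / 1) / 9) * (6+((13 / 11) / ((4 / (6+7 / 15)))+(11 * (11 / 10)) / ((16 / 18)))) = 56821 / 1362240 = 0.04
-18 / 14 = -9 / 7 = -1.29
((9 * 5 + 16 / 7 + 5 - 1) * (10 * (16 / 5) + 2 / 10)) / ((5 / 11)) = 90827 / 25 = 3633.08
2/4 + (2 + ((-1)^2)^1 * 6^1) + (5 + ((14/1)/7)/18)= 245/18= 13.61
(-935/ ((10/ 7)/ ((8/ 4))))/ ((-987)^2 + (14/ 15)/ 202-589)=-1983135/ 1474973707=-0.00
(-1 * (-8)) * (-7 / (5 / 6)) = -336 / 5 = -67.20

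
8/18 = 4/9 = 0.44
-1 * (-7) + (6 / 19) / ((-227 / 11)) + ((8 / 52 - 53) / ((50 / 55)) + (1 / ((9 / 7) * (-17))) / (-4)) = -8773227431 / 171571140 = -51.13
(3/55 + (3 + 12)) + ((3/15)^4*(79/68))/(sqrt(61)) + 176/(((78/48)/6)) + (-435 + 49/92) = 79*sqrt(61)/2592500 + 15157903/65780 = 230.43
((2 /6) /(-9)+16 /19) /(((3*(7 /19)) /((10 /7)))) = 590 /567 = 1.04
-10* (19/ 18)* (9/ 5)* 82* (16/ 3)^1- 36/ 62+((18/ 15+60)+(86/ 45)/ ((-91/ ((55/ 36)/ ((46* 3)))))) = -2601078435379/ 315331380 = -8248.71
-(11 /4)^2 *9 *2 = -1089 /8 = -136.12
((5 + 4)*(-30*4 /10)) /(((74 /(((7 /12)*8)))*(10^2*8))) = -63 /7400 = -0.01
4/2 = 2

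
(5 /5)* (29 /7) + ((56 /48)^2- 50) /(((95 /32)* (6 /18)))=-89791 /1995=-45.01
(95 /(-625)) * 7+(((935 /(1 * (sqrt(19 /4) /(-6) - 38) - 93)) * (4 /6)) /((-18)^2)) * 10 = -2019760703 /1668036375+3740 * sqrt(19) /40032873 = -1.21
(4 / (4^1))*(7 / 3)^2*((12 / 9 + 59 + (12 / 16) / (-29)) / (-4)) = -1028363 / 12528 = -82.09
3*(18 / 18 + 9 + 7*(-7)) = -117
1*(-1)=-1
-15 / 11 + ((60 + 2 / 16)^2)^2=13068336.61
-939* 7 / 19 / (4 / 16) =-26292 / 19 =-1383.79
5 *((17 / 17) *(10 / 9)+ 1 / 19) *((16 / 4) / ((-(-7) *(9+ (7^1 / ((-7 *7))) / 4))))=15920 / 42921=0.37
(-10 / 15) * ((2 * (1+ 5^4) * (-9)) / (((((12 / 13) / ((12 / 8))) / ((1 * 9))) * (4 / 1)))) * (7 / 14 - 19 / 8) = -1647945 / 32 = -51498.28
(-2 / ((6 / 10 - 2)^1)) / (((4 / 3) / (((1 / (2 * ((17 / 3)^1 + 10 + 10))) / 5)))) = 9 / 2156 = 0.00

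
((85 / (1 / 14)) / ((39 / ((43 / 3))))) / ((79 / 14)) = 77.51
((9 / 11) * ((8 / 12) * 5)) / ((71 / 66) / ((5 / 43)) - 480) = -900 / 155347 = -0.01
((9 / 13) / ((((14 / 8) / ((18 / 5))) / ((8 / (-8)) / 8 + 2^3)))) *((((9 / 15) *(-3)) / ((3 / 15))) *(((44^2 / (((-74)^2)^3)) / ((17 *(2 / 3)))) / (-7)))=2381643 / 158767150188920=0.00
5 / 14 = 0.36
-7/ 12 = -0.58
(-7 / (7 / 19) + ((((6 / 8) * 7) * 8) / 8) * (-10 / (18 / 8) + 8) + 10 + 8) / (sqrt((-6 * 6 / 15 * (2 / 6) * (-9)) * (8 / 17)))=53 * sqrt(170) / 72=9.60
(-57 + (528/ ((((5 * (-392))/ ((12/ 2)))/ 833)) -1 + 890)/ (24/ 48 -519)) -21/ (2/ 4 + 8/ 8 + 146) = -17210843/ 305915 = -56.26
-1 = -1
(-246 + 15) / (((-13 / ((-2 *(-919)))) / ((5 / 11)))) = 14845.38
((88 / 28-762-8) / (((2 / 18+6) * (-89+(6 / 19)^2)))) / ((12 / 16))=2114016 / 1123255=1.88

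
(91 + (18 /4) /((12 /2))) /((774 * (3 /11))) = 4037 /9288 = 0.43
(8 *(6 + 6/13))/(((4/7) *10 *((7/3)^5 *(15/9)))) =8748/111475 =0.08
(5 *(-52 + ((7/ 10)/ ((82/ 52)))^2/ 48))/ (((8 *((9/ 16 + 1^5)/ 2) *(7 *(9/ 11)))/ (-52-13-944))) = 7328.28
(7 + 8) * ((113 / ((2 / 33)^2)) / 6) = 76910.62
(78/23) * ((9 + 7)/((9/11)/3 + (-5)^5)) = -0.02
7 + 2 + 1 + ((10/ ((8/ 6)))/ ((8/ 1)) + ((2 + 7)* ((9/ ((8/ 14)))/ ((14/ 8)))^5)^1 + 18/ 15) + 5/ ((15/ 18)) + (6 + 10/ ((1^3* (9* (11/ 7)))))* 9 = 467737161/ 880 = 531519.50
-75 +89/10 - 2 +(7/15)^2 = -30547/450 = -67.88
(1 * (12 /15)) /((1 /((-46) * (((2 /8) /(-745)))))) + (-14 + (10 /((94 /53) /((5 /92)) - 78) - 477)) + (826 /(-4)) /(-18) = -386703129709 /806075100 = -479.74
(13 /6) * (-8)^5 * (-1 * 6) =425984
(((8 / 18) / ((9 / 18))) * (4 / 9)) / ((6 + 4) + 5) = 32 / 1215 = 0.03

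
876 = 876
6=6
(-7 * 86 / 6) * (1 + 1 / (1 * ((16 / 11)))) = -2709 / 16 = -169.31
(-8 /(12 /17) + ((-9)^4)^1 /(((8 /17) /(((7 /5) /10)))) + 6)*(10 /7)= 2335877 /840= 2780.81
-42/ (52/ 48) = -504/ 13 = -38.77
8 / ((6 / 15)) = 20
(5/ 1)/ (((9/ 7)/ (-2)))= -70/ 9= -7.78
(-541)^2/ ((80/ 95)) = 5560939/ 16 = 347558.69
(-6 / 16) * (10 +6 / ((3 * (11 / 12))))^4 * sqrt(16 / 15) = -161208968 * sqrt(15) / 73205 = -8528.92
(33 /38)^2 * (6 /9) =363 /722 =0.50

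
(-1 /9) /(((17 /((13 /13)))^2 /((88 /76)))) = -22 /49419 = -0.00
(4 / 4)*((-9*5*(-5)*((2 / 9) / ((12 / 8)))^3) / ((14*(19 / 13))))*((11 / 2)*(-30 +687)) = 129.20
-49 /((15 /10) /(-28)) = 2744 /3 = 914.67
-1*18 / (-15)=6 / 5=1.20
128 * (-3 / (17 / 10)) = -3840 / 17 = -225.88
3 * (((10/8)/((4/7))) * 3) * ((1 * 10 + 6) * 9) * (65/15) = 12285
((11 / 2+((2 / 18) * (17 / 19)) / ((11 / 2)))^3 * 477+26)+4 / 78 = 6165661136700055 / 76905467496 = 80171.95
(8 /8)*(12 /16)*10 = 15 /2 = 7.50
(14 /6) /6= 7 /18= 0.39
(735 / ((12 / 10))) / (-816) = -1225 / 1632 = -0.75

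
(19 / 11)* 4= 76 / 11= 6.91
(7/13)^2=49/169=0.29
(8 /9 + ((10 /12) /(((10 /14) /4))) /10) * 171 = 1159 /5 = 231.80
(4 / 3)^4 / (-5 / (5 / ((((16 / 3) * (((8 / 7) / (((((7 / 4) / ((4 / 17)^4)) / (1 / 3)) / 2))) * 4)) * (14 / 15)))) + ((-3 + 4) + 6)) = 748348160 / 1651182789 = 0.45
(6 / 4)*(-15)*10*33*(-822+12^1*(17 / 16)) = 24034725 / 4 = 6008681.25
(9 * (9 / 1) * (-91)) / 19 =-7371 / 19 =-387.95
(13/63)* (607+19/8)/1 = 21125/168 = 125.74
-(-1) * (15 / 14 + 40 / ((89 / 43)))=25415 / 1246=20.40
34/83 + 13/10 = 1419/830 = 1.71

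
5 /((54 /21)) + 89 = 1637 /18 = 90.94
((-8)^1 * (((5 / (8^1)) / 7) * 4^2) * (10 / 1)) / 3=-800 / 21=-38.10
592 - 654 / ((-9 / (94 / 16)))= 12227 / 12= 1018.92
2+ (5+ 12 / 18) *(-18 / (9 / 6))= -66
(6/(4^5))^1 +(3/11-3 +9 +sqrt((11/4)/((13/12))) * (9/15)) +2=3 * sqrt(429)/65 +46625/5632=9.23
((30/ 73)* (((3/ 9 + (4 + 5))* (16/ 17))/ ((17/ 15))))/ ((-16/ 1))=-4200/ 21097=-0.20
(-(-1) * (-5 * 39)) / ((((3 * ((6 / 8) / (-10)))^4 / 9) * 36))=-41600000 / 2187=-19021.49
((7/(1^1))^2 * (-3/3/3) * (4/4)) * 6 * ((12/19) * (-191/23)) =224616/437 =514.00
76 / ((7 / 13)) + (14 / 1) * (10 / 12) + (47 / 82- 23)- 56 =128087 / 1722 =74.38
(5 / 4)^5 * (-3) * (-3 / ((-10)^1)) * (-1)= 5625 / 2048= 2.75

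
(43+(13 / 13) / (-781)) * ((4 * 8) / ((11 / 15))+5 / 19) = 308114850 / 163229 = 1887.62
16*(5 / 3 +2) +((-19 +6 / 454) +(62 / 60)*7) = 106493 / 2270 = 46.91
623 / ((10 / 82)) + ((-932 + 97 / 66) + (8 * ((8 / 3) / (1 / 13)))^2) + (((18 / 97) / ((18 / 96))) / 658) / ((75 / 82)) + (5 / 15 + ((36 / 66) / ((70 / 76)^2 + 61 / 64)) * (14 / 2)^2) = 48478714534478321 / 597712937850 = 81107.02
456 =456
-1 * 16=-16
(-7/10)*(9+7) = -56/5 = -11.20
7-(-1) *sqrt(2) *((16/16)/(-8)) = 7-sqrt(2)/8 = 6.82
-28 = -28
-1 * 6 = -6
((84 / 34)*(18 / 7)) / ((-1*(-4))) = 27 / 17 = 1.59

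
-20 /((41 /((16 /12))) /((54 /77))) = -1440 /3157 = -0.46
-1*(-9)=9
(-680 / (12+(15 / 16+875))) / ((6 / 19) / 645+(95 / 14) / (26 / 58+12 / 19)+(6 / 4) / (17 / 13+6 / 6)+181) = -148090073600 / 36341740514949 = -0.00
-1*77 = -77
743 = 743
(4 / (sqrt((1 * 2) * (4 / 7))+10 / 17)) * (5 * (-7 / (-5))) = -8330 / 403+4046 * sqrt(14) / 403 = 16.90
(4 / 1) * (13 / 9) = 5.78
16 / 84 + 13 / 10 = 313 / 210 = 1.49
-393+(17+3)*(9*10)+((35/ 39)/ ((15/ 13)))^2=114016/ 81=1407.60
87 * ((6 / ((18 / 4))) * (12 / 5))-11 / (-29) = 40423 / 145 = 278.78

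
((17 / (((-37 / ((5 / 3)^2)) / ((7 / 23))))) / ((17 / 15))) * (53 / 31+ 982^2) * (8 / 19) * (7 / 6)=-244135125500 / 1503717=-162354.44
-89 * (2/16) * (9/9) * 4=-89/2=-44.50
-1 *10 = -10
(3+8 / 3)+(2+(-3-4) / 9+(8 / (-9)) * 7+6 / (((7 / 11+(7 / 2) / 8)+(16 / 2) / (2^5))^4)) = 23165817410 / 8841886563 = 2.62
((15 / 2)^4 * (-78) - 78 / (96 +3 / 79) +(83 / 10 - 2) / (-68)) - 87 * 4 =-212510770241 / 859860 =-247145.78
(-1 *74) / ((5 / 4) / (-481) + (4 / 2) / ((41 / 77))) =-5837416 / 296091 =-19.71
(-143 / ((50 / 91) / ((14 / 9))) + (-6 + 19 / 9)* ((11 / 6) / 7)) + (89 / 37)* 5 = -19672327 / 49950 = -393.84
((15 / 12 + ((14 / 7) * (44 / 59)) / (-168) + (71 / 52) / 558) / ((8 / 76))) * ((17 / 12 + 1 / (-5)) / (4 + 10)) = 20669685667 / 20132461440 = 1.03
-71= -71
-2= -2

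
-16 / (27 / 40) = -23.70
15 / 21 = 5 / 7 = 0.71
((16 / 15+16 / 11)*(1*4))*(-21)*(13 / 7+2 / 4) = -2496 / 5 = -499.20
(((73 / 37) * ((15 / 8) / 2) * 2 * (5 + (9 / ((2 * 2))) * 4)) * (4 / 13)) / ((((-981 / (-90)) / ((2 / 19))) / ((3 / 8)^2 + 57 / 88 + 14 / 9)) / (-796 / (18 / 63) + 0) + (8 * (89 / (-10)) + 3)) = -158569250595 / 678792807979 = -0.23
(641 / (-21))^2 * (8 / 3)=2484.54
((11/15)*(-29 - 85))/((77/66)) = -2508/35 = -71.66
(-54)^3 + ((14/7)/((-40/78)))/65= -7873203/50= -157464.06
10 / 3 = 3.33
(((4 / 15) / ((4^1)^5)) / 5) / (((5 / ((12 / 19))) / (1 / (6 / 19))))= 1 / 48000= 0.00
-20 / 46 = -10 / 23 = -0.43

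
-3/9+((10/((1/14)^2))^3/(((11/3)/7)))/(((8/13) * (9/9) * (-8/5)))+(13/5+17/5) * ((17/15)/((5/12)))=-12044316361811/825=-14599171347.65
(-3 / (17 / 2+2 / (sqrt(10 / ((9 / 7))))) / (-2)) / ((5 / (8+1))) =3213 / 10043- 162 * sqrt(70) / 50215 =0.29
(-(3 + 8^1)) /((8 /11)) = -121 /8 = -15.12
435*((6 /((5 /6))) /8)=783 /2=391.50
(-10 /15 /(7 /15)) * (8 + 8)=-160 /7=-22.86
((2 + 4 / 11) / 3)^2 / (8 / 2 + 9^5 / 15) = 3380 / 21456567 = 0.00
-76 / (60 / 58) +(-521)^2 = 4070513 / 15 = 271367.53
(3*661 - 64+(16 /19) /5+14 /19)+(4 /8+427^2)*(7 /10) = 49229211 /380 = 129550.56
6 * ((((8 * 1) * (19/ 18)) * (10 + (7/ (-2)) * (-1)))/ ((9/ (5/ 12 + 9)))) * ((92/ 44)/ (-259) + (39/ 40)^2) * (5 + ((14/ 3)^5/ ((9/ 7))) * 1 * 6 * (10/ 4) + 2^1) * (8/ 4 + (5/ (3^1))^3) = 4441510811357743873/ 38452708800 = 115505797.90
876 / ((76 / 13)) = 2847 / 19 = 149.84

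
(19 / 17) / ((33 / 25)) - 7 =-3452 / 561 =-6.15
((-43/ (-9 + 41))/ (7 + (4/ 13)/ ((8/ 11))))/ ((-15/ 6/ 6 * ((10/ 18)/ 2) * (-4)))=-15093/ 38600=-0.39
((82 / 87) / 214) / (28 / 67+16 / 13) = 35711 / 13367724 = 0.00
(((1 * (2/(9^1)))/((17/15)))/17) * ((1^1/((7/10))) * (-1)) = -100/6069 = -0.02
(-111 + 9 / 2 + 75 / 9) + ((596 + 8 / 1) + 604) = 6659 / 6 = 1109.83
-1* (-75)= 75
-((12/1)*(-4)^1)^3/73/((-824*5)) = -13824/37595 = -0.37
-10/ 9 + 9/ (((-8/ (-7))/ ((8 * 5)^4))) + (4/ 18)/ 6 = 20159998.93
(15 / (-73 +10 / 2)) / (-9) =5 / 204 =0.02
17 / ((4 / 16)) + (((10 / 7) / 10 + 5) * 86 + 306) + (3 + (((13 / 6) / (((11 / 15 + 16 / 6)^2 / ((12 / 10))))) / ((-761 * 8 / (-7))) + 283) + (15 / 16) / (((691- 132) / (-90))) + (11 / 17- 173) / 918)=102418148932543 / 92942875116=1101.95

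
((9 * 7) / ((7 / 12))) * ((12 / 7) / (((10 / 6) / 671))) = 2608848 / 35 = 74538.51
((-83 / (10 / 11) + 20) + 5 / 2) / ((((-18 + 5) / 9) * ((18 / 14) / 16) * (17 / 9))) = 346752 / 1105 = 313.80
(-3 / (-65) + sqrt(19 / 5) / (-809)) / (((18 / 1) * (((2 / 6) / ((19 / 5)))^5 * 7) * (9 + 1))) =200564019 / 28437500 - 66854673 * sqrt(95) / 1769687500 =6.68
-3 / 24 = -0.12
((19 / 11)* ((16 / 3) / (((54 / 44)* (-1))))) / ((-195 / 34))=20672 / 15795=1.31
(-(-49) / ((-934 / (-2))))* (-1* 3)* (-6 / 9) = 98 / 467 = 0.21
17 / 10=1.70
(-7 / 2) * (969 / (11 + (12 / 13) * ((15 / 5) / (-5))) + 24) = -79281 / 194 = -408.66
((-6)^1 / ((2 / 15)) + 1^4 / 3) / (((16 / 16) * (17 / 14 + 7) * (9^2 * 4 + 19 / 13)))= -0.02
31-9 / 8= 239 / 8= 29.88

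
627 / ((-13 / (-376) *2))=117876 / 13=9067.38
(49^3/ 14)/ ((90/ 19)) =319333/ 180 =1774.07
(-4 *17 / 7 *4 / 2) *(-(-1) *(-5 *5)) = 3400 / 7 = 485.71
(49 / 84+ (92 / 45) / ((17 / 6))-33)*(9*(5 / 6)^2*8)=-161645 / 102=-1584.75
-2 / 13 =-0.15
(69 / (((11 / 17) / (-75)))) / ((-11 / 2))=175950 / 121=1454.13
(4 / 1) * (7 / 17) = 28 / 17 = 1.65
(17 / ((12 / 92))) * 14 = 5474 / 3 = 1824.67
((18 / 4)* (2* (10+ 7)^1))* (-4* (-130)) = 79560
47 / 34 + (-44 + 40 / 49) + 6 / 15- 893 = -7783563 / 8330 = -934.40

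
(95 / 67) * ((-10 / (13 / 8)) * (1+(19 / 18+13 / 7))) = -1873400 / 54873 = -34.14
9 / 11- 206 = -2257 / 11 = -205.18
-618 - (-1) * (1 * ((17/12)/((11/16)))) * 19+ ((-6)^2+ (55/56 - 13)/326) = -327060193/602448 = -542.89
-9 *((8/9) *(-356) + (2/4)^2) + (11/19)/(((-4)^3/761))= 3452061/1216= 2838.87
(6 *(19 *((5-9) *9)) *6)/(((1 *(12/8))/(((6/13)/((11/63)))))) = -6205248/143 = -43393.34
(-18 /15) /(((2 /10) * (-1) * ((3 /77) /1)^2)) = 11858 /3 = 3952.67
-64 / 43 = -1.49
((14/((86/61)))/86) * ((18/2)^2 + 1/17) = 294203/31433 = 9.36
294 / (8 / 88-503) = -539 / 922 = -0.58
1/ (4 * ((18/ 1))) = 1/ 72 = 0.01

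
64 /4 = 16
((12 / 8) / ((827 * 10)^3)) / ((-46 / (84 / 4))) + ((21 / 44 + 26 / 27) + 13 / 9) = 44581889295324289 / 15454708048692000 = 2.88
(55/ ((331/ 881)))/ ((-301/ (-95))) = 4603225/ 99631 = 46.20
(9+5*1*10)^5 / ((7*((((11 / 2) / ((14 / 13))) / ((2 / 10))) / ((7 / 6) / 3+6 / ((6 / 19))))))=499017160702 / 6435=77547344.32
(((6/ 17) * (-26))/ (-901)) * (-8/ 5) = -0.02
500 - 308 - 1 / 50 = 9599 / 50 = 191.98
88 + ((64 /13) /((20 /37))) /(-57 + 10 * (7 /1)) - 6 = 69882 /845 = 82.70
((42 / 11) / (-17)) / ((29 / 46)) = -1932 / 5423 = -0.36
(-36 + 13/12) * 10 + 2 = -2083/6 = -347.17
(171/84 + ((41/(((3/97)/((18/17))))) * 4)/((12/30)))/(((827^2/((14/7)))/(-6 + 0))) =-20046987/81387551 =-0.25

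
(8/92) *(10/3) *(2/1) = 40/69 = 0.58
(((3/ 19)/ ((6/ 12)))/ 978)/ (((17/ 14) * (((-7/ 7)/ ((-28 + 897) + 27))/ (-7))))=87808/ 52649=1.67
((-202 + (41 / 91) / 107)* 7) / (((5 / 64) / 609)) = -76659283008 / 6955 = -11022183.03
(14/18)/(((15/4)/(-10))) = -56/27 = -2.07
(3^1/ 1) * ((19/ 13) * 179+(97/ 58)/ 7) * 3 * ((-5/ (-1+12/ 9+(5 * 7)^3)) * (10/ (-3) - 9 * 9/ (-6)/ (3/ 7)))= -808509195/ 104444312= -7.74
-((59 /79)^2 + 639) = -3991480 /6241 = -639.56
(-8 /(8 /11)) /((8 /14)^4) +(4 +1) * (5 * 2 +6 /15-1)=-14379 /256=-56.17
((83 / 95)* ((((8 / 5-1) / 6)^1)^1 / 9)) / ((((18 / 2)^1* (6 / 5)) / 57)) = 0.05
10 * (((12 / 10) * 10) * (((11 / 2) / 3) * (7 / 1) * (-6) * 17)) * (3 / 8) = -58905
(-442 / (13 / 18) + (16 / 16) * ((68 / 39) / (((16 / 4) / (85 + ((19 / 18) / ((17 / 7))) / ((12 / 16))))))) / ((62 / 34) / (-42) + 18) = -144026890 / 4500171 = -32.00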